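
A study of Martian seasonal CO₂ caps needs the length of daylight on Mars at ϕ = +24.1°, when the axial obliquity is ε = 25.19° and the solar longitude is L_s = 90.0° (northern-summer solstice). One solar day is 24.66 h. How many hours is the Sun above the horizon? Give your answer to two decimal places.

Solar declination: sin δ = sin ε · sin L_s = sin 25.19° × sin 90.0° = 0.42562, so δ = +25.190°.
cos h₀ = −tan ϕ · tan δ = −tan(+24.1°) × tan(+25.190°) = -0.2104, so h₀ = 1.7828 rad = 102.15°.
Daylight = 2h₀/(2π) × 24.66 h = (1.7828/π) × 24.66 = 13.99 h.

13.99 h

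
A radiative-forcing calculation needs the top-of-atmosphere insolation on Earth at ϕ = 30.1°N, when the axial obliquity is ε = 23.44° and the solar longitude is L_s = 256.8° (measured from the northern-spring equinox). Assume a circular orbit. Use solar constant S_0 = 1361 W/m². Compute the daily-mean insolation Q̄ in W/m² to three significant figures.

Q̄ ≈ 224 W/m²

Solar declination: sin δ = sin ε · sin L_s = sin 23.44° × sin 256.8° = -0.38728, so δ = -22.785°.
cos h₀ = −tan(+30.1°) tan(-22.785°) = 0.2435, h₀ = 1.3248 rad.
Bracket: h₀ sin ϕ sin δ + cos ϕ cos δ sin h₀ = 1.3248×0.50151×-0.38728 + 0.86515×0.92196×0.96990 = -0.257309 + 0.773625 = 0.516316.
Q̄ = (S_0/π) × [bracket] = (1361/π) × 0.516316 = 223.7 W/m².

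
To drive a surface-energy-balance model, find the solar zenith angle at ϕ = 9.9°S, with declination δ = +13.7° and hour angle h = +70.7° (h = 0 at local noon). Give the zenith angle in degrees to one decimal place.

θ_z = 74.0°

cos θ_z = sin ϕ sin δ + cos ϕ cos δ cos h = -0.040719 + 0.316329 = 0.275610.
θ_z = arccos(0.275610) = 74.0°.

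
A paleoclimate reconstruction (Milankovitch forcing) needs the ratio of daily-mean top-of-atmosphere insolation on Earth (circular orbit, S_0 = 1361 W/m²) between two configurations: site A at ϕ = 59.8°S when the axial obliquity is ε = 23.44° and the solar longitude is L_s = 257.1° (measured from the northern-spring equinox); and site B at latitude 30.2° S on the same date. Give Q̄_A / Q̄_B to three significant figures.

Q̄_A / Q̄_B ≈ 0.992

— Configuration A (ϕ=-59.8°):
Solar declination: sin δ = sin ε · sin L_s = sin 23.44° × sin 257.1° = -0.38775, so δ = -22.814°.
cos h₀ = −tan(-59.8°) tan(-22.814°) = -0.7228, h₀ = 2.3786 rad.
Bracket: h₀ sin ϕ sin δ + cos ϕ cos δ sin h₀ = 2.3786×-0.86427×-0.38775 + 0.50302×0.92177×0.69109 = 0.797118 + 0.320437 = 1.117555.
Q̄ = (S_0/π) × [bracket] = (1361/π) × 1.117555 = 484.15 W/m².
— Configuration B (ϕ=-30.2°):
cos h₀ = −tan(-30.2°) tan(-22.814°) = -0.2448, h₀ = 1.8181 rad.
Bracket: h₀ sin ϕ sin δ + cos ϕ cos δ sin h₀ = 1.8181×-0.50302×-0.38775 + 0.86427×0.92177×0.96957 = 0.354613 + 0.772416 = 1.127029.
Q̄ = (S_0/π) × [bracket] = (1361/π) × 1.127029 = 488.25 W/m².
Ratio Q̄_A / Q̄_B = 484.15 / 488.25 = 0.9916.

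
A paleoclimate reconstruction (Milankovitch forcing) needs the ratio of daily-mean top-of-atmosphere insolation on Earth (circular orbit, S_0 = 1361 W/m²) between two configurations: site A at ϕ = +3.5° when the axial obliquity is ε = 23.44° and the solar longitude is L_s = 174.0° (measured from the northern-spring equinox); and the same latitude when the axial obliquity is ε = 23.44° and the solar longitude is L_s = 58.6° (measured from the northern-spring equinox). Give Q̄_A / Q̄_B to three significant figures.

Q̄_A / Q̄_B ≈ 1.03

— Configuration A (ϕ=+3.5°):
Solar declination: sin δ = sin ε · sin L_s = sin 23.44° × sin 174.0° = 0.04158, so δ = +2.383°.
cos h₀ = −tan(+3.5°) tan(+2.383°) = -0.0025, h₀ = 1.5733 rad.
Bracket: h₀ sin ϕ sin δ + cos ϕ cos δ sin h₀ = 1.5733×0.06105×0.04158 + 0.99813×0.99914×1.00000 = 0.003994 + 0.997272 = 1.001266.
Q̄ = (S_0/π) × [bracket] = (1361/π) × 1.001266 = 433.77 W/m².
— Configuration B (ϕ=+3.5°):
Solar declination: sin δ = sin ε · sin L_s = sin 23.44° × sin 58.6° = 0.33953, so δ = +19.848°.
cos h₀ = −tan(+3.5°) tan(+19.848°) = -0.0221, h₀ = 1.5929 rad.
Bracket: h₀ sin ϕ sin δ + cos ϕ cos δ sin h₀ = 1.5929×0.06105×0.33953 + 0.99813×0.94059×0.99976 = 0.033018 + 0.938606 = 0.971624.
Q̄ = (S_0/π) × [bracket] = (1361/π) × 0.971624 = 420.93 W/m².
Ratio Q̄_A / Q̄_B = 433.77 / 420.93 = 1.031.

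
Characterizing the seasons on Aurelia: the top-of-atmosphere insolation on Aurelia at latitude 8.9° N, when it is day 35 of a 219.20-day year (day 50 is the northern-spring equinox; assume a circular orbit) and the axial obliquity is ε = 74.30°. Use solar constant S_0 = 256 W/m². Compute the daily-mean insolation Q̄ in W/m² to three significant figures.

Q̄ ≈ 66.0 W/m²

Solar longitude: L_s = 360° × (35 − 50)/219.20 = -24.635°, i.e. -24.635° + 360° = 335.365°.
sin δ = sin 74.30° × sin 335.365° = -0.40129, so δ = -23.659°.
cos h₀ = −tan(+8.9°) tan(-23.659°) = 0.0686, h₀ = 1.5021 rad.
Bracket: h₀ sin ϕ sin δ + cos ϕ cos δ sin h₀ = 1.5021×0.15471×-0.40129 + 0.98796×0.91595×0.99764 = -0.093256 + 0.902786 = 0.809530.
Q̄ = (S_0/π) × [bracket] = (256/π) × 0.809530 = 65.97 W/m².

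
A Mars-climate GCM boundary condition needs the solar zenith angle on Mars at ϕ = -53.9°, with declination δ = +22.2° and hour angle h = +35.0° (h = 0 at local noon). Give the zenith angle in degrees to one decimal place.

cos θ_z = sin ϕ sin δ + cos ϕ cos δ cos h = -0.305292 + 0.446863 = 0.141571.
θ_z = arccos(0.141571) = 81.9°.

θ_z = 81.9°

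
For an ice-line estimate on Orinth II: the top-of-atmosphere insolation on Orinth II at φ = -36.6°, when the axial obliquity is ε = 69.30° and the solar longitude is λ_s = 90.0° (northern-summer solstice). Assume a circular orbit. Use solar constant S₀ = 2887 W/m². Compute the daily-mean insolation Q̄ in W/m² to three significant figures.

Solar declination: sin δ = sin ε · sin λ_s = sin 69.30° × sin 90.0° = 0.93544, so δ = +69.300°.
cos H₀ = −tan(-36.6°) tan(+69.300°) = 1.9654 ≥ 1 ⇒ polar night, H₀ = 0 and Q̄ = 0.

Q̄ ≈ 0.00 W/m²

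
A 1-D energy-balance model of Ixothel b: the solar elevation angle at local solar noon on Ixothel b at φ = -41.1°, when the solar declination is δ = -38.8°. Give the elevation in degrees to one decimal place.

87.7°

At local noon the hour angle is zero, so the zenith angle equals |φ − δ| = |-41.1° − (-38.800°)| = 2.300°.
Elevation = 90° − 2.300° = 87.7°.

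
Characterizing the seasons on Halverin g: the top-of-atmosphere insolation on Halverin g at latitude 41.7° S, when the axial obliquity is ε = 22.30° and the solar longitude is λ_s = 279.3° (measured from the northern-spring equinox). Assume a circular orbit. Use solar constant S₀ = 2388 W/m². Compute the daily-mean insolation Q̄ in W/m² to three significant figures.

Solar declination: sin δ = sin ε · sin λ_s = sin 22.30° × sin 279.3° = -0.37447, so δ = -21.991°.
cos H₀ = −tan(-41.7°) tan(-21.991°) = -0.3598, H₀ = 1.9389 rad.
Bracket: H₀ sin φ sin δ + cos φ cos δ sin H₀ = 1.9389×-0.66523×-0.37447 + 0.74664×0.92724×0.93302 = 0.482997 + 0.645943 = 1.128940.
Q̄ = (S₀/π) × [bracket] = (2388/π) × 1.128940 = 858.1 W/m².

Q̄ ≈ 858 W/m²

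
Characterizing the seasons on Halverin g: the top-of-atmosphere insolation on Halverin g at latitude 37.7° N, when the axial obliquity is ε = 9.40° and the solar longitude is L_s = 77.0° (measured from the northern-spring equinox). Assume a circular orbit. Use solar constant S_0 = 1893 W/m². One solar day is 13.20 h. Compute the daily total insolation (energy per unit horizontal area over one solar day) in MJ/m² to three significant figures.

Solar declination: sin δ = sin ε · sin L_s = sin 9.40° × sin 77.0° = 0.15914, so δ = +9.157°.
cos h₀ = −tan(+37.7°) tan(+9.157°) = -0.1246, h₀ = 1.6957 rad.
Bracket: h₀ sin ϕ sin δ + cos ϕ cos δ sin h₀ = 1.6957×0.61153×0.15914 + 0.79122×0.98726×0.99221 = 0.165024 + 0.775055 = 0.940079.
Q̄ = (S_0/π) × [bracket] = (1893/π) × 0.940079 = 566.45 W/m².
Daily total = Q̄ × 13.20 h × 3600 s/h = 566.45 × 13.20 × 3600 / 10⁶ = 26.92 MJ/m².

26.9 MJ/m²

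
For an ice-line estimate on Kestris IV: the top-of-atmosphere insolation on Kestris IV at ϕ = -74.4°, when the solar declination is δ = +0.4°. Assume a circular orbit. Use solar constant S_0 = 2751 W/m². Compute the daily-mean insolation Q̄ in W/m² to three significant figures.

Q̄ ≈ 226 W/m²

cos h₀ = −tan(-74.4°) tan(+0.400°) = 0.0250, h₀ = 1.5458 rad.
Bracket: h₀ sin ϕ sin δ + cos ϕ cos δ sin h₀ = 1.5458×-0.96316×0.00698 + 0.26892×0.99998×0.99969 = -0.010392 + 0.268831 = 0.258439.
Q̄ = (S_0/π) × [bracket] = (2751/π) × 0.258439 = 226.3 W/m².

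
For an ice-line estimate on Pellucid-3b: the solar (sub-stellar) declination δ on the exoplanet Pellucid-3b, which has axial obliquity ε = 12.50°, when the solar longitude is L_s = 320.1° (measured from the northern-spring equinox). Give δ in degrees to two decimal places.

δ = -7.98°

sin δ = sin ε · sin L_s = sin 12.50° × sin 320.1° = -0.138835.
δ = arcsin(-0.138835) = -7.98°.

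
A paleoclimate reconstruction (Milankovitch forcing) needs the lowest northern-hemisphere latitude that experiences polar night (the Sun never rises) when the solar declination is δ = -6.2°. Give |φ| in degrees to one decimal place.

|φ| = 83.8°

Polar night requires cos H₀ = −tan φ tan δ ≥ 1, i.e. tan φ tan δ ≤ −1.
The boundary is |tan φ| · |tan δ| = 1, so |φ| = 90° − |δ| = 90° − 6.2° = 83.8° in the northern hemisphere.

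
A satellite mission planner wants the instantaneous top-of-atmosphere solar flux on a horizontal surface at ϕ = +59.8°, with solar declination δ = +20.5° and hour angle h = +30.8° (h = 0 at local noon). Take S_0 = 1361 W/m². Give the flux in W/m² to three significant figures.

cos θ_z = sin ϕ sin δ + cos ϕ cos δ cos h = 0.302675 + 0.404712 = 0.707387.
Flux = S_0 · cos θ_z = 1361 × 0.707387 = 962.8 W/m².

963 W/m²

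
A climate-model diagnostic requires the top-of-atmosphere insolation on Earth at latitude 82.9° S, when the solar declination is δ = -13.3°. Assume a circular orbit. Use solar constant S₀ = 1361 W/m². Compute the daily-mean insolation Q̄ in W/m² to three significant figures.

Q̄ ≈ 311 W/m²

cos H₀ = −tan(-82.9°) tan(-13.300°) = -1.8979 ≤ −1 ⇒ polar day, H₀ = π.
Bracket: H₀ sin φ sin δ + cos φ cos δ sin H₀ = 3.1416×-0.99233×-0.23005 + 0.12360×0.97318×0.00000 = 0.717182 + 0.000000 = 0.717182.
Q̄ = (S₀/π) × [bracket] = (1361/π) × 0.717182 = 310.7 W/m².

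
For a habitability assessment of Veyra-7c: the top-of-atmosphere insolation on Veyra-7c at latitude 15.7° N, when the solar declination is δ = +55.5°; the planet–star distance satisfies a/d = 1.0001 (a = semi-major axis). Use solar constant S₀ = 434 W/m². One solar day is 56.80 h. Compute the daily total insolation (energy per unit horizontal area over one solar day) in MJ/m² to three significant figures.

26.6 MJ/m²

cos H₀ = −tan(+15.7°) tan(+55.500°) = -0.4090, H₀ = 1.9921 rad.
Bracket: H₀ sin φ sin δ + cos φ cos δ sin H₀ = 1.9921×0.27060×0.82413 + 0.96269×0.56641×0.91254 = 0.444257 + 0.497587 = 0.941844.
Inverse-square distance factor (a/d)² = 1.0001² = 1.000200.
Q̄ = (S₀/π) × 1.000200 × [bracket] = (434/π) × 1.000200 × 0.941844 = 130.14 W/m².
Daily total = Q̄ × 56.80 h × 3600 s/h = 130.14 × 56.80 × 3600 / 10⁶ = 26.61 MJ/m².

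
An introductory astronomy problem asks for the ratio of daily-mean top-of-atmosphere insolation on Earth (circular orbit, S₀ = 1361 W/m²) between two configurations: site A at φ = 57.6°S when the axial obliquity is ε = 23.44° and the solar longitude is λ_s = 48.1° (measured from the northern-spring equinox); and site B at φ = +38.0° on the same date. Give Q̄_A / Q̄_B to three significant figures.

— Configuration A (φ=-57.6°):
Solar declination: sin δ = sin ε · sin λ_s = sin 23.44° × sin 48.1° = 0.29608, so δ = +17.222°.
cos H₀ = −tan(-57.6°) tan(+17.222°) = 0.4884, H₀ = 1.0605 rad.
Bracket: H₀ sin φ sin δ + cos φ cos δ sin H₀ = 1.0605×-0.84433×0.29608 + 0.53583×0.95516×0.87259 = -0.265114 + 0.446595 = 0.181481.
Q̄ = (S₀/π) × [bracket] = (1361/π) × 0.181481 = 78.621 W/m².
— Configuration B (φ=+38.0°):
cos H₀ = −tan(+38.0°) tan(+17.222°) = -0.2422, H₀ = 1.8154 rad.
Bracket: H₀ sin φ sin δ + cos φ cos δ sin H₀ = 1.8154×0.61566×0.29608 + 0.78801×0.95516×0.97023 = 0.330919 + 0.730268 = 1.061187.
Q̄ = (S₀/π) × [bracket] = (1361/π) × 1.061187 = 459.73 W/m².
Ratio Q̄_A / Q̄_B = 78.621 / 459.73 = 0.1710.

Q̄_A / Q̄_B ≈ 0.171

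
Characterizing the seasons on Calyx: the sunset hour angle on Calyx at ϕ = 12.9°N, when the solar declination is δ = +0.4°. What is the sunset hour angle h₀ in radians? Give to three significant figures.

h₀ = 1.57 rad

cos h₀ = −tan ϕ · tan δ = −tan(+12.9°) × tan(+0.400°) = -0.0016, so h₀ = 1.5724 rad = 90.09°.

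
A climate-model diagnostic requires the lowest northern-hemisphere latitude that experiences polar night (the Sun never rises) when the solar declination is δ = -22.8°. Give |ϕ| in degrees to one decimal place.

Polar night requires cos h₀ = −tan ϕ tan δ ≥ 1, i.e. tan ϕ tan δ ≤ −1.
The boundary is |tan ϕ| · |tan δ| = 1, so |ϕ| = 90° − |δ| = 90° − 22.8° = 67.2° in the northern hemisphere.

|ϕ| = 67.2°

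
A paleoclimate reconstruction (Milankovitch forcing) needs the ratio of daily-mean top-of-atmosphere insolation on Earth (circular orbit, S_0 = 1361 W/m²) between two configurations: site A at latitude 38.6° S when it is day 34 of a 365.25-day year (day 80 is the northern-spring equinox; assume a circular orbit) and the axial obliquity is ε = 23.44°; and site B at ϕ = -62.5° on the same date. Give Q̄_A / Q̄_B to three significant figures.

Q̄_A / Q̄_B ≈ 1.15

— Configuration A (ϕ=-38.6°):
Solar longitude: L_s = 360° × (34 − 80)/365.25 = -45.339°, i.e. -45.339° + 360° = 314.661°.
sin δ = sin 23.44° × sin 314.661° = -0.28294, so δ = -16.436°.
cos h₀ = −tan(-38.6°) tan(-16.436°) = -0.2355, h₀ = 1.8085 rad.
Bracket: h₀ sin ϕ sin δ + cos ϕ cos δ sin h₀ = 1.8085×-0.62388×-0.28294 + 0.78152×0.95914×0.97188 = 0.319238 + 0.728509 = 1.047747.
Q̄ = (S_0/π) × [bracket] = (1361/π) × 1.047747 = 453.90 W/m².
— Configuration B (ϕ=-62.5°):
cos h₀ = −tan(-62.5°) tan(-16.436°) = -0.5667, h₀ = 2.1733 rad.
Bracket: h₀ sin ϕ sin δ + cos ϕ cos δ sin h₀ = 2.1733×-0.88701×-0.28294 + 0.46175×0.95914×0.82394 = 0.545434 + 0.364909 = 0.910343.
Q̄ = (S_0/π) × [bracket] = (1361/π) × 0.910343 = 394.38 W/m².
Ratio Q̄_A / Q̄_B = 453.90 / 394.38 = 1.151.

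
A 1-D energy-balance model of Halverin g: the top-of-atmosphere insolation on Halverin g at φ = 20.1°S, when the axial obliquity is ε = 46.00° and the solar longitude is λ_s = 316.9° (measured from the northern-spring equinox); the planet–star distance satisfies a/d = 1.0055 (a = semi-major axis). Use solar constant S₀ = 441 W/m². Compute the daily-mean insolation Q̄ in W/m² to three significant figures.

Q̄ ≈ 156 W/m²

Solar declination: sin δ = sin ε · sin λ_s = sin 46.00° × sin 316.9° = -0.49151, so δ = -29.440°.
cos H₀ = −tan(-20.1°) tan(-29.440°) = -0.2065, H₀ = 1.7788 rad.
Bracket: H₀ sin φ sin δ + cos φ cos δ sin H₀ = 1.7788×-0.34366×-0.49151 + 0.93909×0.87087×0.97844 = 0.300461 + 0.800193 = 1.100654.
Inverse-square distance factor (a/d)² = 1.0055² = 1.011030.
Q̄ = (S₀/π) × 1.011030 × [bracket] = (441/π) × 1.011030 × 1.100654 = 156.2 W/m².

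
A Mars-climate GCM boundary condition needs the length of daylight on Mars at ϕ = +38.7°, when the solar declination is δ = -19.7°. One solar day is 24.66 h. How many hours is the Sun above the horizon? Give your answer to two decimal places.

cos h₀ = −tan ϕ · tan δ = −tan(+38.7°) × tan(-19.700°) = 0.2869, so h₀ = 1.2799 rad = 73.33°.
Daylight = 2h₀/(2π) × 24.66 h = (1.2799/π) × 24.66 = 10.05 h.

10.05 h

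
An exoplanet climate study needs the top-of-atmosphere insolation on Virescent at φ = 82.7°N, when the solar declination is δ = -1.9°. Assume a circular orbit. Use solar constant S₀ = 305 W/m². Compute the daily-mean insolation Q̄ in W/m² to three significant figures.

Q̄ ≈ 7.73 W/m²

cos H₀ = −tan(+82.7°) tan(-1.900°) = 0.2590, H₀ = 1.3089 rad.
Bracket: H₀ sin φ sin δ + cos φ cos δ sin H₀ = 1.3089×0.99189×-0.03316 + 0.12706×0.99945×0.96589 = -0.043051 + 0.122658 = 0.079607.
Q̄ = (S₀/π) × [bracket] = (305/π) × 0.079607 = 7.729 W/m².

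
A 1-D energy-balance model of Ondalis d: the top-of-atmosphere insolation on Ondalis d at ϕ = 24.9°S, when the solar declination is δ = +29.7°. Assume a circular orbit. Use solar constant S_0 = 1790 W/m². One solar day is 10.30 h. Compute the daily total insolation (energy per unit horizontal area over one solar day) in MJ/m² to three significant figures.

10.3 MJ/m²

cos h₀ = −tan(-24.9°) tan(+29.700°) = 0.2648, h₀ = 1.3028 rad.
Bracket: h₀ sin ϕ sin δ + cos ϕ cos δ sin h₀ = 1.3028×-0.42104×0.49546 + 0.90704×0.86863×0.96431 = -0.271775 + 0.759763 = 0.487988.
Q̄ = (S_0/π) × [bracket] = (1790/π) × 0.487988 = 278.04 W/m².
Daily total = Q̄ × 10.30 h × 3600 s/h = 278.04 × 10.30 × 3600 / 10⁶ = 10.31 MJ/m².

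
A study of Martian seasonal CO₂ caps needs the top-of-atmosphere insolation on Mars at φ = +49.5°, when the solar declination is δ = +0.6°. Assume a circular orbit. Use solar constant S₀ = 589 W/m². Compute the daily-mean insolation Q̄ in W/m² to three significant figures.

cos H₀ = −tan(+49.5°) tan(+0.600°) = -0.0123, H₀ = 1.5831 rad.
Bracket: H₀ sin φ sin δ + cos φ cos δ sin H₀ = 1.5831×0.76041×0.01047 + 0.64945×0.99995×0.99992 = 0.012604 + 0.649366 = 0.661970.
Q̄ = (S₀/π) × [bracket] = (589/π) × 0.661970 = 124.1 W/m².

Q̄ ≈ 124 W/m²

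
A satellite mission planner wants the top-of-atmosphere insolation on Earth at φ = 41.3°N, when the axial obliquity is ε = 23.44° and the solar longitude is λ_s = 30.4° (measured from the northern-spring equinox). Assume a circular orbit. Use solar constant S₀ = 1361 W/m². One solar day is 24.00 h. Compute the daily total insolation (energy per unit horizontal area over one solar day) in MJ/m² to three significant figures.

Solar declination: sin δ = sin ε · sin λ_s = sin 23.44° × sin 30.4° = 0.20129, so δ = +11.613°.
cos H₀ = −tan(+41.3°) tan(+11.613°) = -0.1805, H₀ = 1.7523 rad.
Bracket: H₀ sin φ sin δ + cos φ cos δ sin H₀ = 1.7523×0.66000×0.20129 + 0.75126×0.97953×0.98357 = 0.232796 + 0.723791 = 0.956587.
Q̄ = (S₀/π) × [bracket] = (1361/π) × 0.956587 = 414.41 W/m².
Daily total = Q̄ × 24.00 h × 3600 s/h = 414.41 × 24.00 × 3600 / 10⁶ = 35.81 MJ/m².

35.8 MJ/m²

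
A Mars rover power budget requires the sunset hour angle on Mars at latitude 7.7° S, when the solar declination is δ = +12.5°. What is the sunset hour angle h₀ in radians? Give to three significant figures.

h₀ = 1.54 rad

cos h₀ = −tan ϕ · tan δ = −tan(-7.7°) × tan(+12.500°) = 0.0300, so h₀ = 1.5408 rad = 88.28°.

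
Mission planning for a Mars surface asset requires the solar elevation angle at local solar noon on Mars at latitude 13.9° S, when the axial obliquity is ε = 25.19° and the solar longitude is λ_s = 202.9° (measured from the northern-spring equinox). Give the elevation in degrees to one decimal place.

85.6°

Solar declination: sin δ = sin ε · sin λ_s = sin 25.19° × sin 202.9° = -0.16562, so δ = -9.533°.
At local noon the hour angle is zero, so the zenith angle equals |φ − δ| = |-13.9° − (-9.533°)| = 4.367°.
Elevation = 90° − 4.367° = 85.6°.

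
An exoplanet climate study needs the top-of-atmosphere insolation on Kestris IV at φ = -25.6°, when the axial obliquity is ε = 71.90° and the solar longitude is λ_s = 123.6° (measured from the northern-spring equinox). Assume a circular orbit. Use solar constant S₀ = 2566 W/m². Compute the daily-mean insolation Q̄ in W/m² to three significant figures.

Q̄ ≈ 101 W/m²

Solar declination: sin δ = sin ε · sin λ_s = sin 71.90° × sin 123.6° = 0.79170, so δ = +52.345°.
cos H₀ = −tan(-25.6°) tan(+52.345°) = 0.6209, H₀ = 0.9009 rad.
Bracket: H₀ sin φ sin δ + cos φ cos δ sin H₀ = 0.9009×-0.43209×0.79170 + 0.90183×0.61090×0.78388 = -0.308185 + 0.431861 = 0.123676.
Q̄ = (S₀/π) × [bracket] = (2566/π) × 0.123676 = 101.0 W/m².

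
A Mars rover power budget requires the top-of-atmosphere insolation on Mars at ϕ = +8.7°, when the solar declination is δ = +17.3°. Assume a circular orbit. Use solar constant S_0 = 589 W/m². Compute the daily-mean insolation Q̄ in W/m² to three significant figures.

Q̄ ≈ 190 W/m²

cos h₀ = −tan(+8.7°) tan(+17.300°) = -0.0477, h₀ = 1.6185 rad.
Bracket: h₀ sin ϕ sin δ + cos ϕ cos δ sin h₀ = 1.6185×0.15126×0.29737 + 0.98849×0.95476×0.99886 = 0.072800 + 0.942695 = 1.015495.
Q̄ = (S_0/π) × [bracket] = (589/π) × 1.015495 = 190.4 W/m².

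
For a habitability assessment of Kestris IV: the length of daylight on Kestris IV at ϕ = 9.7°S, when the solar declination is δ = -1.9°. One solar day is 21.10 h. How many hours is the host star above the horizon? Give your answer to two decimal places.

cos h₀ = −tan ϕ · tan δ = −tan(-9.7°) × tan(-1.900°) = -0.0057, so h₀ = 1.5765 rad = 90.32°.
Daylight = 2h₀/(2π) × 21.10 h = (1.5765/π) × 21.10 = 10.59 h.

10.59 h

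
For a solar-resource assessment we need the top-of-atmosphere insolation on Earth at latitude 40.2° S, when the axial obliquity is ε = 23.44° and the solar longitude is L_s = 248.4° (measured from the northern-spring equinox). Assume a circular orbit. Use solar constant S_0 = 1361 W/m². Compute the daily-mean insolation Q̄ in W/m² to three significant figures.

Q̄ ≈ 487 W/m²

Solar declination: sin δ = sin ε · sin L_s = sin 23.44° × sin 248.4° = -0.36985, so δ = -21.707°.
cos h₀ = −tan(-40.2°) tan(-21.707°) = -0.3364, h₀ = 1.9139 rad.
Bracket: h₀ sin ϕ sin δ + cos ϕ cos δ sin h₀ = 1.9139×-0.64546×-0.36985 + 0.76380×0.92909×0.94172 = 0.456893 + 0.668281 = 1.125174.
Q̄ = (S_0/π) × [bracket] = (1361/π) × 1.125174 = 487.4 W/m².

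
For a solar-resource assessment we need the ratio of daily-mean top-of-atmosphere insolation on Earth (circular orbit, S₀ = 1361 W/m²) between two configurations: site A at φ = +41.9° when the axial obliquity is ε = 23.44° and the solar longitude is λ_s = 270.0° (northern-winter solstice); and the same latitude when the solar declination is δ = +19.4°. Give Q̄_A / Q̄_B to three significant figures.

— Configuration A (φ=+41.9°):
Solar declination: sin δ = sin ε · sin λ_s = sin 23.44° × sin 270.0° = -0.39779, so δ = -23.440°.
cos H₀ = −tan(+41.9°) tan(-23.440°) = 0.3890, H₀ = 1.1712 rad.
Bracket: H₀ sin φ sin δ + cos φ cos δ sin H₀ = 1.1712×0.66783×-0.39779 + 0.74431×0.91748×0.92123 = -0.311136 + 0.629098 = 0.317962.
Q̄ = (S₀/π) × [bracket] = (1361/π) × 0.317962 = 137.75 W/m².
— Configuration B (φ=+41.9°):
cos H₀ = −tan(+41.9°) tan(+19.400°) = -0.3160, H₀ = 1.8923 rad.
Bracket: H₀ sin φ sin δ + cos φ cos δ sin H₀ = 1.8923×0.66783×0.33216 + 0.74431×0.94322×0.94877 = 0.419762 + 0.666082 = 1.085844.
Q̄ = (S₀/π) × [bracket] = (1361/π) × 1.085844 = 470.41 W/m².
Ratio Q̄_A / Q̄_B = 137.75 / 470.41 = 0.2928.

Q̄_A / Q̄_B ≈ 0.293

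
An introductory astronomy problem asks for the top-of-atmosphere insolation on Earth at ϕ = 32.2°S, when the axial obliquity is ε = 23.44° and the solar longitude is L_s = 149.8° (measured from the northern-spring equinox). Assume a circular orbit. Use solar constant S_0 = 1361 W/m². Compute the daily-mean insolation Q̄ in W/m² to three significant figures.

Solar declination: sin δ = sin ε · sin L_s = sin 23.44° × sin 149.8° = 0.20010, so δ = +11.543°.
cos h₀ = −tan(-32.2°) tan(+11.543°) = 0.1286, h₀ = 1.4418 rad.
Bracket: h₀ sin ϕ sin δ + cos ϕ cos δ sin h₀ = 1.4418×-0.53288×0.20010 + 0.84619×0.97978×0.99170 = -0.153738 + 0.822199 = 0.668461.
Q̄ = (S_0/π) × [bracket] = (1361/π) × 0.668461 = 289.6 W/m².

Q̄ ≈ 290 W/m²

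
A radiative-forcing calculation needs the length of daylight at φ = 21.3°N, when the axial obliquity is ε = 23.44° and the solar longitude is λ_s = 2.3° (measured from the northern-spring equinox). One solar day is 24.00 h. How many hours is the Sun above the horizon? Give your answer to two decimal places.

Solar declination: sin δ = sin ε · sin λ_s = sin 23.44° × sin 2.3° = 0.01596, so δ = +0.915°.
cos H₀ = −tan φ · tan δ = −tan(+21.3°) × tan(+0.915°) = -0.0062, so H₀ = 1.5770 rad = 90.36°.
Daylight = 2H₀/(2π) × 24.00 h = (1.5770/π) × 24.00 = 12.05 h.

12.05 h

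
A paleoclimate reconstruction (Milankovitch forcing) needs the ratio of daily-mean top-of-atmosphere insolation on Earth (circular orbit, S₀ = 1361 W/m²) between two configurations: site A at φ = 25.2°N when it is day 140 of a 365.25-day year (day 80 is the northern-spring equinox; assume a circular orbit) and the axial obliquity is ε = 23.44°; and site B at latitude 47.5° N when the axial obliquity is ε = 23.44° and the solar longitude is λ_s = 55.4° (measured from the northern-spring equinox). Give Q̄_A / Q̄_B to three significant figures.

— Configuration A (φ=+25.2°):
Solar longitude: λ_s = 360° × (140 − 80)/365.25 = 59.138°.
sin δ = sin 23.44° × sin 59.138° = 0.34146, so δ = +19.966°.
cos H₀ = −tan(+25.2°) tan(+19.966°) = -0.1710, H₀ = 1.7426 rad.
Bracket: H₀ sin φ sin δ + cos φ cos δ sin H₀ = 1.7426×0.42578×0.34146 + 0.90483×0.93990×0.98528 = 0.253351 + 0.837931 = 1.091282.
Q̄ = (S₀/π) × [bracket] = (1361/π) × 1.091282 = 472.76 W/m².
— Configuration B (φ=+47.5°):
Solar declination: sin δ = sin ε · sin λ_s = sin 23.44° × sin 55.4° = 0.32743, so δ = +19.113°.
cos H₀ = −tan(+47.5°) tan(+19.113°) = -0.3782, H₀ = 1.9586 rad.
Bracket: H₀ sin φ sin δ + cos φ cos δ sin H₀ = 1.9586×0.73728×0.32743 + 0.67559×0.94487×0.92573 = 0.472821 + 0.590935 = 1.063756.
Q̄ = (S₀/π) × [bracket] = (1361/π) × 1.063756 = 460.84 W/m².
Ratio Q̄_A / Q̄_B = 472.76 / 460.84 = 1.026.

Q̄_A / Q̄_B ≈ 1.03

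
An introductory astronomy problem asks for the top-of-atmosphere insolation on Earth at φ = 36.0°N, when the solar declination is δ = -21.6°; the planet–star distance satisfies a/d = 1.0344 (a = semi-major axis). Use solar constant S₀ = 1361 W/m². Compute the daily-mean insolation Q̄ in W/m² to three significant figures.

Q̄ ≈ 206 W/m²

cos H₀ = −tan(+36.0°) tan(-21.600°) = 0.2877, H₀ = 1.2790 rad.
Bracket: H₀ sin φ sin δ + cos φ cos δ sin H₀ = 1.2790×0.58779×-0.36812 + 0.80902×0.92978×0.95773 = -0.276747 + 0.720415 = 0.443668.
Inverse-square distance factor (a/d)² = 1.0344² = 1.069983.
Q̄ = (S₀/π) × 1.069983 × [bracket] = (1361/π) × 1.069983 × 0.443668 = 205.7 W/m².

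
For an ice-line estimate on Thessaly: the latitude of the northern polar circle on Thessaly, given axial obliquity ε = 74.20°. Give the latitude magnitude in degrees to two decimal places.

The polar circle is the lowest latitude that experiences at least one full rotation of continuous daylight at the northern-summer solstice; it lies at |φ| = 90° − ε = 90° − 74.20° = 15.80°.

15.80°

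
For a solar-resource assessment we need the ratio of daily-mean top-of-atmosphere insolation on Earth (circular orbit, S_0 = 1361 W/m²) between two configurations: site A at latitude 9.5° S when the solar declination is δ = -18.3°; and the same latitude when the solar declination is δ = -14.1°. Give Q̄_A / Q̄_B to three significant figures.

— Configuration A (ϕ=-9.5°):
cos h₀ = −tan(-9.5°) tan(-18.300°) = -0.0553, h₀ = 1.6262 rad.
Bracket: h₀ sin ϕ sin δ + cos ϕ cos δ sin h₀ = 1.6262×-0.16505×-0.31399 + 0.98629×0.94943×0.99847 = 0.084276 + 0.934981 = 1.019257.
Q̄ = (S_0/π) × [bracket] = (1361/π) × 1.019257 = 441.56 W/m².
— Configuration B (ϕ=-9.5°):
cos h₀ = −tan(-9.5°) tan(-14.100°) = -0.0420, h₀ = 1.6128 rad.
Bracket: h₀ sin ϕ sin δ + cos ϕ cos δ sin h₀ = 1.6128×-0.16505×-0.24362 + 0.98629×0.96987×0.99912 = 0.064850 + 0.955731 = 1.020581.
Q̄ = (S_0/π) × [bracket] = (1361/π) × 1.020581 = 442.14 W/m².
Ratio Q̄_A / Q̄_B = 441.56 / 442.14 = 0.9987.

Q̄_A / Q̄_B ≈ 0.999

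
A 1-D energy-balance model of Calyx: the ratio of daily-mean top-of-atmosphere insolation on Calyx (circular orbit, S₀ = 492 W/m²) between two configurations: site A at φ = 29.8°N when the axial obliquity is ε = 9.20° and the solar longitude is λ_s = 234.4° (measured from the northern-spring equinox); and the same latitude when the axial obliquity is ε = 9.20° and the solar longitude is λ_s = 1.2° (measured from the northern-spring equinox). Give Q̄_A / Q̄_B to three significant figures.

Q̄_A / Q̄_B ≈ 0.875

— Configuration A (φ=+29.8°):
Solar declination: sin δ = sin ε · sin λ_s = sin 9.20° × sin 234.4° = -0.13000, so δ = -7.470°.
cos H₀ = −tan(+29.8°) tan(-7.470°) = 0.0751, H₀ = 1.4956 rad.
Bracket: H₀ sin φ sin δ + cos φ cos δ sin H₀ = 1.4956×0.49697×-0.13000 + 0.86777×0.99151×0.99718 = -0.096625 + 0.857976 = 0.761351.
Q̄ = (S₀/π) × [bracket] = (492/π) × 0.761351 = 119.23 W/m².
— Configuration B (φ=+29.8°):
Solar declination: sin δ = sin ε · sin λ_s = sin 9.20° × sin 1.2° = 0.00335, so δ = +0.192°.
cos H₀ = −tan(+29.8°) tan(+0.192°) = -0.0019, H₀ = 1.5727 rad.
Bracket: H₀ sin φ sin δ + cos φ cos δ sin H₀ = 1.5727×0.49697×0.00335 + 0.86777×0.99999×1.00000 = 0.002618 + 0.867761 = 0.870379.
Q̄ = (S₀/π) × [bracket] = (492/π) × 0.870379 = 136.31 W/m².
Ratio Q̄_A / Q̄_B = 119.23 / 136.31 = 0.8747.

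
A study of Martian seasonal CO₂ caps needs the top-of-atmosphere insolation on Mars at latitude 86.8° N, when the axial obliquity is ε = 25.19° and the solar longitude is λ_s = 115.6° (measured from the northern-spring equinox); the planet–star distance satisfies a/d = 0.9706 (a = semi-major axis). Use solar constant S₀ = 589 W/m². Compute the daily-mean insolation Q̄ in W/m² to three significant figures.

Q̄ ≈ 213 W/m²

Solar declination: sin δ = sin ε · sin λ_s = sin 25.19° × sin 115.6° = 0.38384, so δ = +22.572°.
cos H₀ = −tan(+86.8°) tan(+22.572°) = -7.4350 ≤ −1 ⇒ polar day, H₀ = π.
Bracket: H₀ sin φ sin δ + cos φ cos δ sin H₀ = 3.1416×0.99844×0.38384 + 0.05582×0.92340×0.00000 = 1.203991 + 0.000000 = 1.203991.
Inverse-square distance factor (a/d)² = 0.9706² = 0.942064.
Q̄ = (S₀/π) × 0.942064 × [bracket] = (589/π) × 0.942064 × 1.203991 = 212.7 W/m².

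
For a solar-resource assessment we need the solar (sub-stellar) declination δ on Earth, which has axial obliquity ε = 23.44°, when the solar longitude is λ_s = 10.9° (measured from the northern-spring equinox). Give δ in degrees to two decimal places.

δ = +4.31°

sin δ = sin ε · sin λ_s = sin 23.44° × sin 10.9° = 0.075220.
δ = arcsin(0.075220) = +4.31°.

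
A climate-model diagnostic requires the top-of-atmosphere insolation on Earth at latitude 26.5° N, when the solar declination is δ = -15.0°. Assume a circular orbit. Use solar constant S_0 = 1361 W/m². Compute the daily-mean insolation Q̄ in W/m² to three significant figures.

cos h₀ = −tan(+26.5°) tan(-15.000°) = 0.1336, h₀ = 1.4368 rad.
Bracket: h₀ sin ϕ sin δ + cos ϕ cos δ sin h₀ = 1.4368×0.44620×-0.25882 + 0.89493×0.96593×0.99104 = -0.165930 + 0.856694 = 0.690764.
Q̄ = (S_0/π) × [bracket] = (1361/π) × 0.690764 = 299.3 W/m².

Q̄ ≈ 299 W/m²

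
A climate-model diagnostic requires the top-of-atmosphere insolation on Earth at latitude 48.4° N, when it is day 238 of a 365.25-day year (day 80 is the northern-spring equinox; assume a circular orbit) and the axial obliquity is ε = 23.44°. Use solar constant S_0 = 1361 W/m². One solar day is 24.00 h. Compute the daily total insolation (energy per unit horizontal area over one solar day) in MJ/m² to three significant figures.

Solar longitude: L_s = 360° × (238 − 80)/365.25 = 155.729°.
sin δ = sin 23.44° × sin 155.729° = 0.16351, so δ = +9.411°.
cos h₀ = −tan(+48.4°) tan(+9.411°) = -0.1867, h₀ = 1.7586 rad.
Bracket: h₀ sin ϕ sin δ + cos ϕ cos δ sin h₀ = 1.7586×0.74780×0.16351 + 0.66393×0.98654×0.98242 = 0.215029 + 0.643479 = 0.858508.
Q̄ = (S_0/π) × [bracket] = (1361/π) × 0.858508 = 371.92 W/m².
Daily total = Q̄ × 24.00 h × 3600 s/h = 371.92 × 24.00 × 3600 / 10⁶ = 32.13 MJ/m².

32.1 MJ/m²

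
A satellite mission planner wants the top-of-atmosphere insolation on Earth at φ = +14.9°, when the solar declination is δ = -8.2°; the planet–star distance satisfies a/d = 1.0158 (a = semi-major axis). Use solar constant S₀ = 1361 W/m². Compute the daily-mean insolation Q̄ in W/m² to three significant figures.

cos H₀ = −tan(+14.9°) tan(-8.200°) = 0.0383, H₀ = 1.5324 rad.
Bracket: H₀ sin φ sin δ + cos φ cos δ sin H₀ = 1.5324×0.25713×-0.14263 + 0.96638×0.98978×0.99926 = -0.056200 + 0.955796 = 0.899596.
Inverse-square distance factor (a/d)² = 1.0158² = 1.031850.
Q̄ = (S₀/π) × 1.031850 × [bracket] = (1361/π) × 1.031850 × 0.899596 = 402.1 W/m².

Q̄ ≈ 402 W/m²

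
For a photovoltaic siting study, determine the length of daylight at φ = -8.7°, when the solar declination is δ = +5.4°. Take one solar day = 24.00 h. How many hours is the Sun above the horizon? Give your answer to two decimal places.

11.89 h

cos H₀ = −tan φ · tan δ = −tan(-8.7°) × tan(+5.400°) = 0.0145, so H₀ = 1.5563 rad = 89.17°.
Daylight = 2H₀/(2π) × 24.00 h = (1.5563/π) × 24.00 = 11.89 h.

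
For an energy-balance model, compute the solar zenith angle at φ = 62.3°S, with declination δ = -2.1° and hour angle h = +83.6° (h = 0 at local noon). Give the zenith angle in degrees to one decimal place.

θ_z = 85.2°

cos θ_z = sin φ sin δ + cos φ cos δ cos h = 0.032444 + 0.051781 = 0.084225.
θ_z = arccos(0.084225) = 85.2°.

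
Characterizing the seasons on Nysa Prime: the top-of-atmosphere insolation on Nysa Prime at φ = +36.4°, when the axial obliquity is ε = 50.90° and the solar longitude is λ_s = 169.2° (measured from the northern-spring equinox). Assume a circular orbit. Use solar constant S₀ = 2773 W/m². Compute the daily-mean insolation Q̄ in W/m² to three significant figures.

Q̄ ≈ 827 W/m²

Solar declination: sin δ = sin ε · sin λ_s = sin 50.90° × sin 169.2° = 0.14542, so δ = +8.361°.
cos H₀ = −tan(+36.4°) tan(+8.361°) = -0.1084, H₀ = 1.6794 rad.
Bracket: H₀ sin φ sin δ + cos φ cos δ sin H₀ = 1.6794×0.59342×0.14542 + 0.80489×0.98937×0.99411 = 0.144924 + 0.791644 = 0.936568.
Q̄ = (S₀/π) × [bracket] = (2773/π) × 0.936568 = 826.7 W/m².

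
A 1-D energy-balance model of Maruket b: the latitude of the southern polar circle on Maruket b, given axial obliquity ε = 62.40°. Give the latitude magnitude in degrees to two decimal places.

The polar circle is the lowest latitude that experiences at least one full rotation of continuous darkness at the northern-summer solstice; it lies at |ϕ| = 90° − ε = 90° − 62.40° = 27.60°.

27.60°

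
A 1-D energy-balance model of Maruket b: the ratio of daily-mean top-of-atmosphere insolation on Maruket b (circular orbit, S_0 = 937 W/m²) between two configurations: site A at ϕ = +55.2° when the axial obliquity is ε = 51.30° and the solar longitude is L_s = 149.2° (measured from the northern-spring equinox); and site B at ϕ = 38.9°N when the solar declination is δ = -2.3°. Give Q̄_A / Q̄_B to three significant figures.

Q̄_A / Q̄_B ≈ 1.55

— Configuration A (ϕ=+55.2°):
Solar declination: sin δ = sin ε · sin L_s = sin 51.30° × sin 149.2° = 0.39961, so δ = +23.554°.
cos h₀ = −tan(+55.2°) tan(+23.554°) = -0.6272, h₀ = 2.2488 rad.
Bracket: h₀ sin ϕ sin δ + cos ϕ cos δ sin h₀ = 2.2488×0.82115×0.39961 + 0.57071×0.91668×0.77884 = 0.737921 + 0.407457 = 1.145378.
Q̄ = (S_0/π) × [bracket] = (937/π) × 1.145378 = 341.62 W/m².
— Configuration B (ϕ=+38.9°):
cos h₀ = −tan(+38.9°) tan(-2.300°) = 0.0324, h₀ = 1.5384 rad.
Bracket: h₀ sin ϕ sin δ + cos ϕ cos δ sin h₀ = 1.5384×0.62796×-0.04013 + 0.77824×0.99919×0.99947 = -0.038768 + 0.777197 = 0.738429.
Q̄ = (S_0/π) × [bracket] = (937/π) × 0.738429 = 220.24 W/m².
Ratio Q̄_A / Q̄_B = 341.62 / 220.24 = 1.551.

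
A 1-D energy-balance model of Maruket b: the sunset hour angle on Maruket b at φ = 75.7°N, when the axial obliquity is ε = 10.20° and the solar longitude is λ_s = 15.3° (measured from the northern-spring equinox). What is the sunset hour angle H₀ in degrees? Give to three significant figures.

Solar declination: sin δ = sin ε · sin λ_s = sin 10.20° × sin 15.3° = 0.04673, so δ = +2.678°.
cos H₀ = −tan φ · tan δ = −tan(+75.7°) × tan(+2.678°) = -0.1835, so H₀ = 1.7554 rad = 100.57°.

H₀ = 101°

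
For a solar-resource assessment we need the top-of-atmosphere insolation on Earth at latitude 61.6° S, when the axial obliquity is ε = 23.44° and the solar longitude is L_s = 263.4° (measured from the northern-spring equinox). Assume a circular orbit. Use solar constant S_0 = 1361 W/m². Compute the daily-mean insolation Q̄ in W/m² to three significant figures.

Solar declination: sin δ = sin ε · sin L_s = sin 23.44° × sin 263.4° = -0.39515, so δ = -23.275°.
cos h₀ = −tan(-61.6°) tan(-23.275°) = -0.7956, h₀ = 2.4907 rad.
Bracket: h₀ sin ϕ sin δ + cos ϕ cos δ sin h₀ = 2.4907×-0.87965×-0.39515 + 0.47562×0.91862×0.60587 = 0.865752 + 0.264713 = 1.130465.
Q̄ = (S_0/π) × [bracket] = (1361/π) × 1.130465 = 489.7 W/m².

Q̄ ≈ 490 W/m²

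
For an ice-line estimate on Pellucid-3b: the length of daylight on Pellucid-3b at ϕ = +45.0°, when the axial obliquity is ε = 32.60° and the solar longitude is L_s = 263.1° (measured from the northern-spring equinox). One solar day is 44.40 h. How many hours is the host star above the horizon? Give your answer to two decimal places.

Solar declination: sin δ = sin ε · sin L_s = sin 32.60° × sin 263.1° = -0.53487, so δ = -32.335°.
cos h₀ = −tan ϕ · tan δ = −tan(+45.0°) × tan(-32.335°) = 0.6330, so h₀ = 0.8853 rad = 50.73°.
Daylight = 2h₀/(2π) × 44.40 h = (0.8853/π) × 44.40 = 12.51 h.

12.51 h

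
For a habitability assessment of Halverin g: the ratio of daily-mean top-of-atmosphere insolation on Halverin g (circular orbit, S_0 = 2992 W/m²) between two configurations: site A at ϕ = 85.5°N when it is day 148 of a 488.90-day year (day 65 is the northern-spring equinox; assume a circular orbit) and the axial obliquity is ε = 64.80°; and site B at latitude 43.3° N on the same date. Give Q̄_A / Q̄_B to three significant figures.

— Configuration A (ϕ=+85.5°):
Solar longitude: L_s = 360° × (148 − 65)/488.90 = 61.117°.
sin δ = sin 64.80° × sin 61.117° = 0.79227, so δ = +52.398°.
cos h₀ = −tan(+85.5°) tan(+52.398°) = -16.4984 ≤ −1 ⇒ polar day, h₀ = π.
Bracket: h₀ sin ϕ sin δ + cos ϕ cos δ sin h₀ = 3.1416×0.99692×0.79227 + 0.07846×0.61017×0.00000 = 2.481329 + 0.000000 = 2.481329.
Q̄ = (S_0/π) × [bracket] = (2992/π) × 2.481329 = 2363.2 W/m².
— Configuration B (ϕ=+43.3°):
cos h₀ = −tan(+43.3°) tan(+52.398°) = -1.2236 ≤ −1 ⇒ polar day, h₀ = π.
Bracket: h₀ sin ϕ sin δ + cos ϕ cos δ sin h₀ = 3.1416×0.68582×0.79227 + 0.72777×0.61017×0.00000 = 1.707003 + 0.000000 = 1.707003.
Q̄ = (S_0/π) × [bracket] = (2992/π) × 1.707003 = 1625.7 W/m².
Ratio Q̄_A / Q̄_B = 2363.2 / 1625.7 = 1.454.

Q̄_A / Q̄_B ≈ 1.45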